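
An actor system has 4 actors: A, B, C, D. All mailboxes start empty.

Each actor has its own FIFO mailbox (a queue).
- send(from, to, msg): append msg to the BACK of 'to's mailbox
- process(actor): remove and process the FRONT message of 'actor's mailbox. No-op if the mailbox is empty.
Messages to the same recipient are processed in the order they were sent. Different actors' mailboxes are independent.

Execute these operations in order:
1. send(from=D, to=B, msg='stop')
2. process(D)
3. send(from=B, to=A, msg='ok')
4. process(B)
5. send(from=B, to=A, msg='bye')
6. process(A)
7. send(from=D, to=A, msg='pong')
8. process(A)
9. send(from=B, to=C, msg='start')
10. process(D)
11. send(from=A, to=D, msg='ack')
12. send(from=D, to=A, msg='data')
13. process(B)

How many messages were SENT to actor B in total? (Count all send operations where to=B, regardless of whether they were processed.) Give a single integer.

After 1 (send(from=D, to=B, msg='stop')): A:[] B:[stop] C:[] D:[]
After 2 (process(D)): A:[] B:[stop] C:[] D:[]
After 3 (send(from=B, to=A, msg='ok')): A:[ok] B:[stop] C:[] D:[]
After 4 (process(B)): A:[ok] B:[] C:[] D:[]
After 5 (send(from=B, to=A, msg='bye')): A:[ok,bye] B:[] C:[] D:[]
After 6 (process(A)): A:[bye] B:[] C:[] D:[]
After 7 (send(from=D, to=A, msg='pong')): A:[bye,pong] B:[] C:[] D:[]
After 8 (process(A)): A:[pong] B:[] C:[] D:[]
After 9 (send(from=B, to=C, msg='start')): A:[pong] B:[] C:[start] D:[]
After 10 (process(D)): A:[pong] B:[] C:[start] D:[]
After 11 (send(from=A, to=D, msg='ack')): A:[pong] B:[] C:[start] D:[ack]
After 12 (send(from=D, to=A, msg='data')): A:[pong,data] B:[] C:[start] D:[ack]
After 13 (process(B)): A:[pong,data] B:[] C:[start] D:[ack]

Answer: 1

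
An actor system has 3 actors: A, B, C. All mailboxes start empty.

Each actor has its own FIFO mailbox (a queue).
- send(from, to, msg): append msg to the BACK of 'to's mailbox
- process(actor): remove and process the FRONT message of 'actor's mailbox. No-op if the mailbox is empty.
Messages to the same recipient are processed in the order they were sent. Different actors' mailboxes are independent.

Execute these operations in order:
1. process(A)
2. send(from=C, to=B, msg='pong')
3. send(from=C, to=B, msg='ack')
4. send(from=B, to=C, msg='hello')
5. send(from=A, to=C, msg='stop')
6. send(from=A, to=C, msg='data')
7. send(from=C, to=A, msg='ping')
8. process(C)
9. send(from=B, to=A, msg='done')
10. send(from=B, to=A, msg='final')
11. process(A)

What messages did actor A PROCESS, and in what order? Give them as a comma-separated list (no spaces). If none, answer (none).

Answer: ping

Derivation:
After 1 (process(A)): A:[] B:[] C:[]
After 2 (send(from=C, to=B, msg='pong')): A:[] B:[pong] C:[]
After 3 (send(from=C, to=B, msg='ack')): A:[] B:[pong,ack] C:[]
After 4 (send(from=B, to=C, msg='hello')): A:[] B:[pong,ack] C:[hello]
After 5 (send(from=A, to=C, msg='stop')): A:[] B:[pong,ack] C:[hello,stop]
After 6 (send(from=A, to=C, msg='data')): A:[] B:[pong,ack] C:[hello,stop,data]
After 7 (send(from=C, to=A, msg='ping')): A:[ping] B:[pong,ack] C:[hello,stop,data]
After 8 (process(C)): A:[ping] B:[pong,ack] C:[stop,data]
After 9 (send(from=B, to=A, msg='done')): A:[ping,done] B:[pong,ack] C:[stop,data]
After 10 (send(from=B, to=A, msg='final')): A:[ping,done,final] B:[pong,ack] C:[stop,data]
After 11 (process(A)): A:[done,final] B:[pong,ack] C:[stop,data]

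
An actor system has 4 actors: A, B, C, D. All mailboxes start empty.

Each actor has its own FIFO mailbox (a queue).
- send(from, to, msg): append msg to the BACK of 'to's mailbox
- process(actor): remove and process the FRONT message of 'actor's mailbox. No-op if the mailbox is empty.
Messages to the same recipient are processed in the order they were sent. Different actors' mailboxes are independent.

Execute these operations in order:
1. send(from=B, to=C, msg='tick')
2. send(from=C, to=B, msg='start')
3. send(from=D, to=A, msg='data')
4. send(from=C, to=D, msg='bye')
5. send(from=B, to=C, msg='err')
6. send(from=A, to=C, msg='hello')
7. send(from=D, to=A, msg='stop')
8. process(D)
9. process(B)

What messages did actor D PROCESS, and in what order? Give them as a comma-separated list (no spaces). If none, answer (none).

After 1 (send(from=B, to=C, msg='tick')): A:[] B:[] C:[tick] D:[]
After 2 (send(from=C, to=B, msg='start')): A:[] B:[start] C:[tick] D:[]
After 3 (send(from=D, to=A, msg='data')): A:[data] B:[start] C:[tick] D:[]
After 4 (send(from=C, to=D, msg='bye')): A:[data] B:[start] C:[tick] D:[bye]
After 5 (send(from=B, to=C, msg='err')): A:[data] B:[start] C:[tick,err] D:[bye]
After 6 (send(from=A, to=C, msg='hello')): A:[data] B:[start] C:[tick,err,hello] D:[bye]
After 7 (send(from=D, to=A, msg='stop')): A:[data,stop] B:[start] C:[tick,err,hello] D:[bye]
After 8 (process(D)): A:[data,stop] B:[start] C:[tick,err,hello] D:[]
After 9 (process(B)): A:[data,stop] B:[] C:[tick,err,hello] D:[]

Answer: bye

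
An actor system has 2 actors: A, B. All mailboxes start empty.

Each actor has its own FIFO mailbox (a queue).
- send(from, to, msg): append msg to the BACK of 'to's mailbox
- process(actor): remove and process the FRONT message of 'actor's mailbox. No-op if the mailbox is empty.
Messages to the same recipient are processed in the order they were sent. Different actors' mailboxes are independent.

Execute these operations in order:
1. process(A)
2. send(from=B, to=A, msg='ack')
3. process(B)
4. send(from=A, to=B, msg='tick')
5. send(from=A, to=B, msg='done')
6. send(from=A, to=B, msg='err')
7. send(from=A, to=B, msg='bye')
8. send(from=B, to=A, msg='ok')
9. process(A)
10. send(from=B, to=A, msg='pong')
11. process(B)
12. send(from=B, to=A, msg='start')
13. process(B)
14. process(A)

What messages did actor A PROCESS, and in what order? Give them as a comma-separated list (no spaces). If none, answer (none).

After 1 (process(A)): A:[] B:[]
After 2 (send(from=B, to=A, msg='ack')): A:[ack] B:[]
After 3 (process(B)): A:[ack] B:[]
After 4 (send(from=A, to=B, msg='tick')): A:[ack] B:[tick]
After 5 (send(from=A, to=B, msg='done')): A:[ack] B:[tick,done]
After 6 (send(from=A, to=B, msg='err')): A:[ack] B:[tick,done,err]
After 7 (send(from=A, to=B, msg='bye')): A:[ack] B:[tick,done,err,bye]
After 8 (send(from=B, to=A, msg='ok')): A:[ack,ok] B:[tick,done,err,bye]
After 9 (process(A)): A:[ok] B:[tick,done,err,bye]
After 10 (send(from=B, to=A, msg='pong')): A:[ok,pong] B:[tick,done,err,bye]
After 11 (process(B)): A:[ok,pong] B:[done,err,bye]
After 12 (send(from=B, to=A, msg='start')): A:[ok,pong,start] B:[done,err,bye]
After 13 (process(B)): A:[ok,pong,start] B:[err,bye]
After 14 (process(A)): A:[pong,start] B:[err,bye]

Answer: ack,ok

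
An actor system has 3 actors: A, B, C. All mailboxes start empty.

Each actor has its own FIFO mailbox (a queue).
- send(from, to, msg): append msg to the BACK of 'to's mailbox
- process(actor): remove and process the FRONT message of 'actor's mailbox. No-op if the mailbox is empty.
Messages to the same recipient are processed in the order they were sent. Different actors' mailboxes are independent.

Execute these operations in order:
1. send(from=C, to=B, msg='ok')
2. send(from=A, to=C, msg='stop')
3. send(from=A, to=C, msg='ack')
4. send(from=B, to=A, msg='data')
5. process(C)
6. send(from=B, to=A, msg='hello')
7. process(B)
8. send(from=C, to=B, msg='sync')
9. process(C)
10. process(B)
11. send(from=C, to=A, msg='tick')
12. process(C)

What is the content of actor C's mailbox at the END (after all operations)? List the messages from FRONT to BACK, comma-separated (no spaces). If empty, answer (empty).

After 1 (send(from=C, to=B, msg='ok')): A:[] B:[ok] C:[]
After 2 (send(from=A, to=C, msg='stop')): A:[] B:[ok] C:[stop]
After 3 (send(from=A, to=C, msg='ack')): A:[] B:[ok] C:[stop,ack]
After 4 (send(from=B, to=A, msg='data')): A:[data] B:[ok] C:[stop,ack]
After 5 (process(C)): A:[data] B:[ok] C:[ack]
After 6 (send(from=B, to=A, msg='hello')): A:[data,hello] B:[ok] C:[ack]
After 7 (process(B)): A:[data,hello] B:[] C:[ack]
After 8 (send(from=C, to=B, msg='sync')): A:[data,hello] B:[sync] C:[ack]
After 9 (process(C)): A:[data,hello] B:[sync] C:[]
After 10 (process(B)): A:[data,hello] B:[] C:[]
After 11 (send(from=C, to=A, msg='tick')): A:[data,hello,tick] B:[] C:[]
After 12 (process(C)): A:[data,hello,tick] B:[] C:[]

Answer: (empty)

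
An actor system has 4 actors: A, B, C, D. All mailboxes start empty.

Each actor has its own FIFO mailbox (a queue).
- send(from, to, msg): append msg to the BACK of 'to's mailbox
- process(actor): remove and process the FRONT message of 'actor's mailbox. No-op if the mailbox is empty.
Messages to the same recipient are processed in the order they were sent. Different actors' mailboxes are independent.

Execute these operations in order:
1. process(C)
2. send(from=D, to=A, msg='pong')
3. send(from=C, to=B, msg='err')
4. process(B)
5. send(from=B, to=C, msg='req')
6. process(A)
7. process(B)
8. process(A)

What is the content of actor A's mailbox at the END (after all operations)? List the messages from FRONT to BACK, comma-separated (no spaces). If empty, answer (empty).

After 1 (process(C)): A:[] B:[] C:[] D:[]
After 2 (send(from=D, to=A, msg='pong')): A:[pong] B:[] C:[] D:[]
After 3 (send(from=C, to=B, msg='err')): A:[pong] B:[err] C:[] D:[]
After 4 (process(B)): A:[pong] B:[] C:[] D:[]
After 5 (send(from=B, to=C, msg='req')): A:[pong] B:[] C:[req] D:[]
After 6 (process(A)): A:[] B:[] C:[req] D:[]
After 7 (process(B)): A:[] B:[] C:[req] D:[]
After 8 (process(A)): A:[] B:[] C:[req] D:[]

Answer: (empty)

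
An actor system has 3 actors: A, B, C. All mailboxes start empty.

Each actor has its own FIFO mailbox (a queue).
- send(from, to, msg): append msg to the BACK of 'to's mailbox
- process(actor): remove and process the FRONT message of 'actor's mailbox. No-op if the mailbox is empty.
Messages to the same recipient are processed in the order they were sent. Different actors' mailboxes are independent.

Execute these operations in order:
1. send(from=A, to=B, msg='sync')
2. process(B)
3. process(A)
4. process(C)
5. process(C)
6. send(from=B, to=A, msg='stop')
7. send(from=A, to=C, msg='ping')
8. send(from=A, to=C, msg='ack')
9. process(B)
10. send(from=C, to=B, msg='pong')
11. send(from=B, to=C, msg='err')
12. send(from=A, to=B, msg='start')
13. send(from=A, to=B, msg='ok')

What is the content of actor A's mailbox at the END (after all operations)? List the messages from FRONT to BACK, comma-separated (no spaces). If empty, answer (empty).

Answer: stop

Derivation:
After 1 (send(from=A, to=B, msg='sync')): A:[] B:[sync] C:[]
After 2 (process(B)): A:[] B:[] C:[]
After 3 (process(A)): A:[] B:[] C:[]
After 4 (process(C)): A:[] B:[] C:[]
After 5 (process(C)): A:[] B:[] C:[]
After 6 (send(from=B, to=A, msg='stop')): A:[stop] B:[] C:[]
After 7 (send(from=A, to=C, msg='ping')): A:[stop] B:[] C:[ping]
After 8 (send(from=A, to=C, msg='ack')): A:[stop] B:[] C:[ping,ack]
After 9 (process(B)): A:[stop] B:[] C:[ping,ack]
After 10 (send(from=C, to=B, msg='pong')): A:[stop] B:[pong] C:[ping,ack]
After 11 (send(from=B, to=C, msg='err')): A:[stop] B:[pong] C:[ping,ack,err]
After 12 (send(from=A, to=B, msg='start')): A:[stop] B:[pong,start] C:[ping,ack,err]
After 13 (send(from=A, to=B, msg='ok')): A:[stop] B:[pong,start,ok] C:[ping,ack,err]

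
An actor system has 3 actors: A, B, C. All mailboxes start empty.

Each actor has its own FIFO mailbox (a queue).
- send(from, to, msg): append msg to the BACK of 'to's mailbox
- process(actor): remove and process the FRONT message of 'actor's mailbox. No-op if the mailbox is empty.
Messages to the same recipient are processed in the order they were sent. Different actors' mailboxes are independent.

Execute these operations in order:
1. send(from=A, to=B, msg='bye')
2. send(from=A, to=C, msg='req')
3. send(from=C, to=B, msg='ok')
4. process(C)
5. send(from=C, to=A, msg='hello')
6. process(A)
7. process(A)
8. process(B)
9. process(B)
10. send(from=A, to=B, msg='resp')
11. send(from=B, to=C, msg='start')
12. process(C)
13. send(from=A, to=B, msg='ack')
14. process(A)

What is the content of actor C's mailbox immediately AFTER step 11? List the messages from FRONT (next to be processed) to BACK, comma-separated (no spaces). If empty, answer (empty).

After 1 (send(from=A, to=B, msg='bye')): A:[] B:[bye] C:[]
After 2 (send(from=A, to=C, msg='req')): A:[] B:[bye] C:[req]
After 3 (send(from=C, to=B, msg='ok')): A:[] B:[bye,ok] C:[req]
After 4 (process(C)): A:[] B:[bye,ok] C:[]
After 5 (send(from=C, to=A, msg='hello')): A:[hello] B:[bye,ok] C:[]
After 6 (process(A)): A:[] B:[bye,ok] C:[]
After 7 (process(A)): A:[] B:[bye,ok] C:[]
After 8 (process(B)): A:[] B:[ok] C:[]
After 9 (process(B)): A:[] B:[] C:[]
After 10 (send(from=A, to=B, msg='resp')): A:[] B:[resp] C:[]
After 11 (send(from=B, to=C, msg='start')): A:[] B:[resp] C:[start]

start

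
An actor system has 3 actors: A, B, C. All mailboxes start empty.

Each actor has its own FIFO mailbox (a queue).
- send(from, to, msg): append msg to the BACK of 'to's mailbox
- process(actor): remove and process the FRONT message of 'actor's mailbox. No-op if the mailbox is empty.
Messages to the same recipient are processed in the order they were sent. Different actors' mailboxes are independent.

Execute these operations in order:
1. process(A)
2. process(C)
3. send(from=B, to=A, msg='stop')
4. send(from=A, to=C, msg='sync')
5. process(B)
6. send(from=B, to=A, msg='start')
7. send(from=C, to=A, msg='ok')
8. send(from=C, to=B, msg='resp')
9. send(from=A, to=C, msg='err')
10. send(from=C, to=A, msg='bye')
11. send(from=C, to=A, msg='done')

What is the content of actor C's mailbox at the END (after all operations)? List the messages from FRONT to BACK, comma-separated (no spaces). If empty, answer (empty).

Answer: sync,err

Derivation:
After 1 (process(A)): A:[] B:[] C:[]
After 2 (process(C)): A:[] B:[] C:[]
After 3 (send(from=B, to=A, msg='stop')): A:[stop] B:[] C:[]
After 4 (send(from=A, to=C, msg='sync')): A:[stop] B:[] C:[sync]
After 5 (process(B)): A:[stop] B:[] C:[sync]
After 6 (send(from=B, to=A, msg='start')): A:[stop,start] B:[] C:[sync]
After 7 (send(from=C, to=A, msg='ok')): A:[stop,start,ok] B:[] C:[sync]
After 8 (send(from=C, to=B, msg='resp')): A:[stop,start,ok] B:[resp] C:[sync]
After 9 (send(from=A, to=C, msg='err')): A:[stop,start,ok] B:[resp] C:[sync,err]
After 10 (send(from=C, to=A, msg='bye')): A:[stop,start,ok,bye] B:[resp] C:[sync,err]
After 11 (send(from=C, to=A, msg='done')): A:[stop,start,ok,bye,done] B:[resp] C:[sync,err]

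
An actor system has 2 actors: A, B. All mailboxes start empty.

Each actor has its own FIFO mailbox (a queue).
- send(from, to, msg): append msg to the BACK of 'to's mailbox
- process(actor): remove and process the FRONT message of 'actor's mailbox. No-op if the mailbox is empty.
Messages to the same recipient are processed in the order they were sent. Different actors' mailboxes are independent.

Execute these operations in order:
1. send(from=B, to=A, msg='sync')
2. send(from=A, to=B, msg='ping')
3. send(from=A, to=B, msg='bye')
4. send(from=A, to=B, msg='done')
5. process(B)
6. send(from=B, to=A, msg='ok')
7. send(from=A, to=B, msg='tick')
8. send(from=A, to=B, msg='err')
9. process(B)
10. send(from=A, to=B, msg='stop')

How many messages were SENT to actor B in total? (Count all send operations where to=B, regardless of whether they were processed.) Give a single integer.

After 1 (send(from=B, to=A, msg='sync')): A:[sync] B:[]
After 2 (send(from=A, to=B, msg='ping')): A:[sync] B:[ping]
After 3 (send(from=A, to=B, msg='bye')): A:[sync] B:[ping,bye]
After 4 (send(from=A, to=B, msg='done')): A:[sync] B:[ping,bye,done]
After 5 (process(B)): A:[sync] B:[bye,done]
After 6 (send(from=B, to=A, msg='ok')): A:[sync,ok] B:[bye,done]
After 7 (send(from=A, to=B, msg='tick')): A:[sync,ok] B:[bye,done,tick]
After 8 (send(from=A, to=B, msg='err')): A:[sync,ok] B:[bye,done,tick,err]
After 9 (process(B)): A:[sync,ok] B:[done,tick,err]
After 10 (send(from=A, to=B, msg='stop')): A:[sync,ok] B:[done,tick,err,stop]

Answer: 6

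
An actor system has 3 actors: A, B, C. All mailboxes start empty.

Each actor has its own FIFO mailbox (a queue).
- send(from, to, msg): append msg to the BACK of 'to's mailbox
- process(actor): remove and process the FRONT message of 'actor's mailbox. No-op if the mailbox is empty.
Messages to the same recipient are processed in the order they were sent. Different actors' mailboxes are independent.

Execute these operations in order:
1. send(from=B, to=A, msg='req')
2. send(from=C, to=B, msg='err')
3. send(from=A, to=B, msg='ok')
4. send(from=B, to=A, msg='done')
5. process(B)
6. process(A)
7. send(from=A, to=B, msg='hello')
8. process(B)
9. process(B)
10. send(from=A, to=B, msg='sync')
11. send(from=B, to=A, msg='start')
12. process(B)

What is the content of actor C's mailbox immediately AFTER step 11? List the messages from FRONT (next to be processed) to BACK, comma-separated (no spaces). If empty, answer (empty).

After 1 (send(from=B, to=A, msg='req')): A:[req] B:[] C:[]
After 2 (send(from=C, to=B, msg='err')): A:[req] B:[err] C:[]
After 3 (send(from=A, to=B, msg='ok')): A:[req] B:[err,ok] C:[]
After 4 (send(from=B, to=A, msg='done')): A:[req,done] B:[err,ok] C:[]
After 5 (process(B)): A:[req,done] B:[ok] C:[]
After 6 (process(A)): A:[done] B:[ok] C:[]
After 7 (send(from=A, to=B, msg='hello')): A:[done] B:[ok,hello] C:[]
After 8 (process(B)): A:[done] B:[hello] C:[]
After 9 (process(B)): A:[done] B:[] C:[]
After 10 (send(from=A, to=B, msg='sync')): A:[done] B:[sync] C:[]
After 11 (send(from=B, to=A, msg='start')): A:[done,start] B:[sync] C:[]

(empty)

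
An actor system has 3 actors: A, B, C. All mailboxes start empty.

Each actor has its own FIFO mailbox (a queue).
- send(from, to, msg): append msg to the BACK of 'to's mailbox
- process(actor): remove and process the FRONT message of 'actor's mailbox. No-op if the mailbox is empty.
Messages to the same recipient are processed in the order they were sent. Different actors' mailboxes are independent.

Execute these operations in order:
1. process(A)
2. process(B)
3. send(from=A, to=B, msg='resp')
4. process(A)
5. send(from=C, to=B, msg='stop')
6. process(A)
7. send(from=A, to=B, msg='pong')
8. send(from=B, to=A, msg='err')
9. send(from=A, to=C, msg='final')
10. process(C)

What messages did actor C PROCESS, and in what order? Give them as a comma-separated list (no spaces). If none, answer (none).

Answer: final

Derivation:
After 1 (process(A)): A:[] B:[] C:[]
After 2 (process(B)): A:[] B:[] C:[]
After 3 (send(from=A, to=B, msg='resp')): A:[] B:[resp] C:[]
After 4 (process(A)): A:[] B:[resp] C:[]
After 5 (send(from=C, to=B, msg='stop')): A:[] B:[resp,stop] C:[]
After 6 (process(A)): A:[] B:[resp,stop] C:[]
After 7 (send(from=A, to=B, msg='pong')): A:[] B:[resp,stop,pong] C:[]
After 8 (send(from=B, to=A, msg='err')): A:[err] B:[resp,stop,pong] C:[]
After 9 (send(from=A, to=C, msg='final')): A:[err] B:[resp,stop,pong] C:[final]
After 10 (process(C)): A:[err] B:[resp,stop,pong] C:[]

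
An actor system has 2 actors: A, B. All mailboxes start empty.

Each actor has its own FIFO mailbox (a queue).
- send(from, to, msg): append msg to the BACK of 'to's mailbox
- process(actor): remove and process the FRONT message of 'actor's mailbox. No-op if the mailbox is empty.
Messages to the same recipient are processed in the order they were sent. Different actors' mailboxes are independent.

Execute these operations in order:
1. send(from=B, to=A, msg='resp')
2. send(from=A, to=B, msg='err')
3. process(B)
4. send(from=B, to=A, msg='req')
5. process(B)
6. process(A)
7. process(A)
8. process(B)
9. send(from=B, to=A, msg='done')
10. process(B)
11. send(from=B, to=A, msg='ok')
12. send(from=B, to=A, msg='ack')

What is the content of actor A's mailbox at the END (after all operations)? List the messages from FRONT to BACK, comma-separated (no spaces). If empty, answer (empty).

After 1 (send(from=B, to=A, msg='resp')): A:[resp] B:[]
After 2 (send(from=A, to=B, msg='err')): A:[resp] B:[err]
After 3 (process(B)): A:[resp] B:[]
After 4 (send(from=B, to=A, msg='req')): A:[resp,req] B:[]
After 5 (process(B)): A:[resp,req] B:[]
After 6 (process(A)): A:[req] B:[]
After 7 (process(A)): A:[] B:[]
After 8 (process(B)): A:[] B:[]
After 9 (send(from=B, to=A, msg='done')): A:[done] B:[]
After 10 (process(B)): A:[done] B:[]
After 11 (send(from=B, to=A, msg='ok')): A:[done,ok] B:[]
After 12 (send(from=B, to=A, msg='ack')): A:[done,ok,ack] B:[]

Answer: done,ok,ack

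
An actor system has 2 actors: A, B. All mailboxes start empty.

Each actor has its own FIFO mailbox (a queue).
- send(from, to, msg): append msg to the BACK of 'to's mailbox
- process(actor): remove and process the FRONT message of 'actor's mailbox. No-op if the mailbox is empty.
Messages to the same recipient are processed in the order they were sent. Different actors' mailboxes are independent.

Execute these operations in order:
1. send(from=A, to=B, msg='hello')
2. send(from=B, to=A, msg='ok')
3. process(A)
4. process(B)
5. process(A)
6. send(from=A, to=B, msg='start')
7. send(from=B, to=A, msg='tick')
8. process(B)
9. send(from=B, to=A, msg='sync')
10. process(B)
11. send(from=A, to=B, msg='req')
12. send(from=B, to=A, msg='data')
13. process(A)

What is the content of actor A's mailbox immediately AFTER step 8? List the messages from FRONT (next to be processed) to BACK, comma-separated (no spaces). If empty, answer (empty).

After 1 (send(from=A, to=B, msg='hello')): A:[] B:[hello]
After 2 (send(from=B, to=A, msg='ok')): A:[ok] B:[hello]
After 3 (process(A)): A:[] B:[hello]
After 4 (process(B)): A:[] B:[]
After 5 (process(A)): A:[] B:[]
After 6 (send(from=A, to=B, msg='start')): A:[] B:[start]
After 7 (send(from=B, to=A, msg='tick')): A:[tick] B:[start]
After 8 (process(B)): A:[tick] B:[]

tick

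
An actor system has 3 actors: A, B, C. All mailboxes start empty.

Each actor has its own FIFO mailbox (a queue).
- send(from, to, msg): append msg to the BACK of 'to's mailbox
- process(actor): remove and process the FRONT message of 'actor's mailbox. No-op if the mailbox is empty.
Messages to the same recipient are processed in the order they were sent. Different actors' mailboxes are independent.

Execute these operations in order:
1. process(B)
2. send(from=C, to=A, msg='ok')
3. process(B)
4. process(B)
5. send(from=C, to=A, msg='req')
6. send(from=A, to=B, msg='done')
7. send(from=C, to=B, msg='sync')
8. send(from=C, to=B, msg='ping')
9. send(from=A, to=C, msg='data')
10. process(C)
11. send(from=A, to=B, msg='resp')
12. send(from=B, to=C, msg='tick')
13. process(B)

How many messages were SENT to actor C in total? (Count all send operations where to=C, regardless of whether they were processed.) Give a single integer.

After 1 (process(B)): A:[] B:[] C:[]
After 2 (send(from=C, to=A, msg='ok')): A:[ok] B:[] C:[]
After 3 (process(B)): A:[ok] B:[] C:[]
After 4 (process(B)): A:[ok] B:[] C:[]
After 5 (send(from=C, to=A, msg='req')): A:[ok,req] B:[] C:[]
After 6 (send(from=A, to=B, msg='done')): A:[ok,req] B:[done] C:[]
After 7 (send(from=C, to=B, msg='sync')): A:[ok,req] B:[done,sync] C:[]
After 8 (send(from=C, to=B, msg='ping')): A:[ok,req] B:[done,sync,ping] C:[]
After 9 (send(from=A, to=C, msg='data')): A:[ok,req] B:[done,sync,ping] C:[data]
After 10 (process(C)): A:[ok,req] B:[done,sync,ping] C:[]
After 11 (send(from=A, to=B, msg='resp')): A:[ok,req] B:[done,sync,ping,resp] C:[]
After 12 (send(from=B, to=C, msg='tick')): A:[ok,req] B:[done,sync,ping,resp] C:[tick]
After 13 (process(B)): A:[ok,req] B:[sync,ping,resp] C:[tick]

Answer: 2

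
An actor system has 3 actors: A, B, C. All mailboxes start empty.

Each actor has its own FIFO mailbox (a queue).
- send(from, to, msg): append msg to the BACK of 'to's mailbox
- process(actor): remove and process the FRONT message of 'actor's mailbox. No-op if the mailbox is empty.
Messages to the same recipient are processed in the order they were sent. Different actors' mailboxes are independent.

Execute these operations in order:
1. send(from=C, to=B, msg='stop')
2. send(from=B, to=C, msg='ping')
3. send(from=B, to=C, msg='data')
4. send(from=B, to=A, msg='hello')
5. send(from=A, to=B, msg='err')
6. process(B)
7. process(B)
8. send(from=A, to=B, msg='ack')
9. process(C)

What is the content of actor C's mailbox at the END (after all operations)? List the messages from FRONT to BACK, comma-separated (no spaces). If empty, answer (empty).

Answer: data

Derivation:
After 1 (send(from=C, to=B, msg='stop')): A:[] B:[stop] C:[]
After 2 (send(from=B, to=C, msg='ping')): A:[] B:[stop] C:[ping]
After 3 (send(from=B, to=C, msg='data')): A:[] B:[stop] C:[ping,data]
After 4 (send(from=B, to=A, msg='hello')): A:[hello] B:[stop] C:[ping,data]
After 5 (send(from=A, to=B, msg='err')): A:[hello] B:[stop,err] C:[ping,data]
After 6 (process(B)): A:[hello] B:[err] C:[ping,data]
After 7 (process(B)): A:[hello] B:[] C:[ping,data]
After 8 (send(from=A, to=B, msg='ack')): A:[hello] B:[ack] C:[ping,data]
After 9 (process(C)): A:[hello] B:[ack] C:[data]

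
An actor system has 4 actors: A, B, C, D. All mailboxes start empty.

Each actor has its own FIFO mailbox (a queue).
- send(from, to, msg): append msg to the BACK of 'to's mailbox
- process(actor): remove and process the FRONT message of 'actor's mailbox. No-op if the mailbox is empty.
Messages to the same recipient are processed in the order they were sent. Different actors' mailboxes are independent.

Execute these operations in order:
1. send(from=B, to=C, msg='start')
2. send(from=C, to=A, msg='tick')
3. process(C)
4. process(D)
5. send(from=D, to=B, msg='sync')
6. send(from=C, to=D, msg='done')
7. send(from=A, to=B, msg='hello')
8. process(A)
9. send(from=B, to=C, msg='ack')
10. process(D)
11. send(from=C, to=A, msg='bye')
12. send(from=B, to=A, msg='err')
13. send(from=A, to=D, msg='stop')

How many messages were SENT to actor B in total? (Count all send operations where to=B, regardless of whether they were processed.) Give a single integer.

After 1 (send(from=B, to=C, msg='start')): A:[] B:[] C:[start] D:[]
After 2 (send(from=C, to=A, msg='tick')): A:[tick] B:[] C:[start] D:[]
After 3 (process(C)): A:[tick] B:[] C:[] D:[]
After 4 (process(D)): A:[tick] B:[] C:[] D:[]
After 5 (send(from=D, to=B, msg='sync')): A:[tick] B:[sync] C:[] D:[]
After 6 (send(from=C, to=D, msg='done')): A:[tick] B:[sync] C:[] D:[done]
After 7 (send(from=A, to=B, msg='hello')): A:[tick] B:[sync,hello] C:[] D:[done]
After 8 (process(A)): A:[] B:[sync,hello] C:[] D:[done]
After 9 (send(from=B, to=C, msg='ack')): A:[] B:[sync,hello] C:[ack] D:[done]
After 10 (process(D)): A:[] B:[sync,hello] C:[ack] D:[]
After 11 (send(from=C, to=A, msg='bye')): A:[bye] B:[sync,hello] C:[ack] D:[]
After 12 (send(from=B, to=A, msg='err')): A:[bye,err] B:[sync,hello] C:[ack] D:[]
After 13 (send(from=A, to=D, msg='stop')): A:[bye,err] B:[sync,hello] C:[ack] D:[stop]

Answer: 2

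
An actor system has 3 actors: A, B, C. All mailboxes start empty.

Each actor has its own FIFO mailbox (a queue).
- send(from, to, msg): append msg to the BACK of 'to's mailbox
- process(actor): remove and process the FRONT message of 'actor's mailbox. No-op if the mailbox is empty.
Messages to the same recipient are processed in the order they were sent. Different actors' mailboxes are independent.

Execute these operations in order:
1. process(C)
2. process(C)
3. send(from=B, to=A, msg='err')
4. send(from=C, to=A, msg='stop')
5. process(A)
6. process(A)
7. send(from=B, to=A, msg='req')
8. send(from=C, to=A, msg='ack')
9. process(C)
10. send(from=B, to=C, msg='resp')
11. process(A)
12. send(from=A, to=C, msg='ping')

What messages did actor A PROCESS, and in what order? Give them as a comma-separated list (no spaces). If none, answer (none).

After 1 (process(C)): A:[] B:[] C:[]
After 2 (process(C)): A:[] B:[] C:[]
After 3 (send(from=B, to=A, msg='err')): A:[err] B:[] C:[]
After 4 (send(from=C, to=A, msg='stop')): A:[err,stop] B:[] C:[]
After 5 (process(A)): A:[stop] B:[] C:[]
After 6 (process(A)): A:[] B:[] C:[]
After 7 (send(from=B, to=A, msg='req')): A:[req] B:[] C:[]
After 8 (send(from=C, to=A, msg='ack')): A:[req,ack] B:[] C:[]
After 9 (process(C)): A:[req,ack] B:[] C:[]
After 10 (send(from=B, to=C, msg='resp')): A:[req,ack] B:[] C:[resp]
After 11 (process(A)): A:[ack] B:[] C:[resp]
After 12 (send(from=A, to=C, msg='ping')): A:[ack] B:[] C:[resp,ping]

Answer: err,stop,req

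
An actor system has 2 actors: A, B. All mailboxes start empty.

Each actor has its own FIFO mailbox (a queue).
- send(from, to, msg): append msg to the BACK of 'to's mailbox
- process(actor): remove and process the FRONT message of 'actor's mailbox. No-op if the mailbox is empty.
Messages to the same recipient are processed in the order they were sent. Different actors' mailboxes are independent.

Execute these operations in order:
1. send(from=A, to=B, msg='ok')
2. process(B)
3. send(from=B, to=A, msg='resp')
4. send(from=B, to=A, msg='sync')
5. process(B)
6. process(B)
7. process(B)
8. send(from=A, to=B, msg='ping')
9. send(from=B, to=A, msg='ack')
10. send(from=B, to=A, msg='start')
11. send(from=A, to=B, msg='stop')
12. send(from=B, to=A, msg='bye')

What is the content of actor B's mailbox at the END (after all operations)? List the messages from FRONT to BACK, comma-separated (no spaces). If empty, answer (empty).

Answer: ping,stop

Derivation:
After 1 (send(from=A, to=B, msg='ok')): A:[] B:[ok]
After 2 (process(B)): A:[] B:[]
After 3 (send(from=B, to=A, msg='resp')): A:[resp] B:[]
After 4 (send(from=B, to=A, msg='sync')): A:[resp,sync] B:[]
After 5 (process(B)): A:[resp,sync] B:[]
After 6 (process(B)): A:[resp,sync] B:[]
After 7 (process(B)): A:[resp,sync] B:[]
After 8 (send(from=A, to=B, msg='ping')): A:[resp,sync] B:[ping]
After 9 (send(from=B, to=A, msg='ack')): A:[resp,sync,ack] B:[ping]
After 10 (send(from=B, to=A, msg='start')): A:[resp,sync,ack,start] B:[ping]
After 11 (send(from=A, to=B, msg='stop')): A:[resp,sync,ack,start] B:[ping,stop]
After 12 (send(from=B, to=A, msg='bye')): A:[resp,sync,ack,start,bye] B:[ping,stop]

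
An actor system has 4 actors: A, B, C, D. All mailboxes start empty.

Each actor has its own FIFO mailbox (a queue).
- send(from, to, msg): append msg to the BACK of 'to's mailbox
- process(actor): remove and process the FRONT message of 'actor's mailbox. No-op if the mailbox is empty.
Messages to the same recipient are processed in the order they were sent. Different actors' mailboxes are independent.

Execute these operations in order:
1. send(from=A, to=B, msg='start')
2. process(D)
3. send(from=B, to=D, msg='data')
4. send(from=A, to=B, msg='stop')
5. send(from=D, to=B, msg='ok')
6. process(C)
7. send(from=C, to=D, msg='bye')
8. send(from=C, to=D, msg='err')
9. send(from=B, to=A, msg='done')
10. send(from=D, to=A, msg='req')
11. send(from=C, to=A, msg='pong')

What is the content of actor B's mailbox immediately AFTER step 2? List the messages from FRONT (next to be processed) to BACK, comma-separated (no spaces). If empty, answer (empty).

After 1 (send(from=A, to=B, msg='start')): A:[] B:[start] C:[] D:[]
After 2 (process(D)): A:[] B:[start] C:[] D:[]

start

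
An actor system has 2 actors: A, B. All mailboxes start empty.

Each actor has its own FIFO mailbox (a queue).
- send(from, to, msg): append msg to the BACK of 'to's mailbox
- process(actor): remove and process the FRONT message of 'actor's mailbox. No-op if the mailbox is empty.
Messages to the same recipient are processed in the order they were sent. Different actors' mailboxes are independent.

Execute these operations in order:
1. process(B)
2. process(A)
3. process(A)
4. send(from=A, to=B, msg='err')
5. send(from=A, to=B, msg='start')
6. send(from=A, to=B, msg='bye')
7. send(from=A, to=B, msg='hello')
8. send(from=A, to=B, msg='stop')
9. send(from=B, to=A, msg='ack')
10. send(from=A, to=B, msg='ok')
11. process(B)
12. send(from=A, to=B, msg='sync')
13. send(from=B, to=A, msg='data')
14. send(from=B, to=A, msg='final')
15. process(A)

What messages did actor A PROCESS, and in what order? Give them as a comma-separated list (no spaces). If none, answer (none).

After 1 (process(B)): A:[] B:[]
After 2 (process(A)): A:[] B:[]
After 3 (process(A)): A:[] B:[]
After 4 (send(from=A, to=B, msg='err')): A:[] B:[err]
After 5 (send(from=A, to=B, msg='start')): A:[] B:[err,start]
After 6 (send(from=A, to=B, msg='bye')): A:[] B:[err,start,bye]
After 7 (send(from=A, to=B, msg='hello')): A:[] B:[err,start,bye,hello]
After 8 (send(from=A, to=B, msg='stop')): A:[] B:[err,start,bye,hello,stop]
After 9 (send(from=B, to=A, msg='ack')): A:[ack] B:[err,start,bye,hello,stop]
After 10 (send(from=A, to=B, msg='ok')): A:[ack] B:[err,start,bye,hello,stop,ok]
After 11 (process(B)): A:[ack] B:[start,bye,hello,stop,ok]
After 12 (send(from=A, to=B, msg='sync')): A:[ack] B:[start,bye,hello,stop,ok,sync]
After 13 (send(from=B, to=A, msg='data')): A:[ack,data] B:[start,bye,hello,stop,ok,sync]
After 14 (send(from=B, to=A, msg='final')): A:[ack,data,final] B:[start,bye,hello,stop,ok,sync]
After 15 (process(A)): A:[data,final] B:[start,bye,hello,stop,ok,sync]

Answer: ack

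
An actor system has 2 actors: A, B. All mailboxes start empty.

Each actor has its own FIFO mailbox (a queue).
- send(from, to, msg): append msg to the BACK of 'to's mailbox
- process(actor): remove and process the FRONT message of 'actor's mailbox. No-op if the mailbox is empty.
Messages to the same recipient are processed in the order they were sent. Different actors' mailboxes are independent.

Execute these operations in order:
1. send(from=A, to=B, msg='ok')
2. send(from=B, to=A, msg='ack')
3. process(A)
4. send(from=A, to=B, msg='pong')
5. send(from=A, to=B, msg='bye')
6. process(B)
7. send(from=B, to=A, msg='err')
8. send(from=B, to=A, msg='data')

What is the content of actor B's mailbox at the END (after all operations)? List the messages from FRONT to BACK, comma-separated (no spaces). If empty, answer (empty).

Answer: pong,bye

Derivation:
After 1 (send(from=A, to=B, msg='ok')): A:[] B:[ok]
After 2 (send(from=B, to=A, msg='ack')): A:[ack] B:[ok]
After 3 (process(A)): A:[] B:[ok]
After 4 (send(from=A, to=B, msg='pong')): A:[] B:[ok,pong]
After 5 (send(from=A, to=B, msg='bye')): A:[] B:[ok,pong,bye]
After 6 (process(B)): A:[] B:[pong,bye]
After 7 (send(from=B, to=A, msg='err')): A:[err] B:[pong,bye]
After 8 (send(from=B, to=A, msg='data')): A:[err,data] B:[pong,bye]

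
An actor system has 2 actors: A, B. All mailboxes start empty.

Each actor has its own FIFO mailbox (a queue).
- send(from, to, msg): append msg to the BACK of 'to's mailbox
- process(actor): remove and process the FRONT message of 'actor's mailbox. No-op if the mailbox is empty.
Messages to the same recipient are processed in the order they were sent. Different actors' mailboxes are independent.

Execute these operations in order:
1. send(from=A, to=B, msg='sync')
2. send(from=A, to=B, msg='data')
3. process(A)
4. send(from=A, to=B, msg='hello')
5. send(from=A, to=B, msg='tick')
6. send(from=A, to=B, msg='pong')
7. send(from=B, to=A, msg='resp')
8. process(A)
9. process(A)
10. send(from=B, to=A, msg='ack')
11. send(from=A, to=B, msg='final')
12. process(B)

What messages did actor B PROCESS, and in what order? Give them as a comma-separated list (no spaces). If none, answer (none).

After 1 (send(from=A, to=B, msg='sync')): A:[] B:[sync]
After 2 (send(from=A, to=B, msg='data')): A:[] B:[sync,data]
After 3 (process(A)): A:[] B:[sync,data]
After 4 (send(from=A, to=B, msg='hello')): A:[] B:[sync,data,hello]
After 5 (send(from=A, to=B, msg='tick')): A:[] B:[sync,data,hello,tick]
After 6 (send(from=A, to=B, msg='pong')): A:[] B:[sync,data,hello,tick,pong]
After 7 (send(from=B, to=A, msg='resp')): A:[resp] B:[sync,data,hello,tick,pong]
After 8 (process(A)): A:[] B:[sync,data,hello,tick,pong]
After 9 (process(A)): A:[] B:[sync,data,hello,tick,pong]
After 10 (send(from=B, to=A, msg='ack')): A:[ack] B:[sync,data,hello,tick,pong]
After 11 (send(from=A, to=B, msg='final')): A:[ack] B:[sync,data,hello,tick,pong,final]
After 12 (process(B)): A:[ack] B:[data,hello,tick,pong,final]

Answer: sync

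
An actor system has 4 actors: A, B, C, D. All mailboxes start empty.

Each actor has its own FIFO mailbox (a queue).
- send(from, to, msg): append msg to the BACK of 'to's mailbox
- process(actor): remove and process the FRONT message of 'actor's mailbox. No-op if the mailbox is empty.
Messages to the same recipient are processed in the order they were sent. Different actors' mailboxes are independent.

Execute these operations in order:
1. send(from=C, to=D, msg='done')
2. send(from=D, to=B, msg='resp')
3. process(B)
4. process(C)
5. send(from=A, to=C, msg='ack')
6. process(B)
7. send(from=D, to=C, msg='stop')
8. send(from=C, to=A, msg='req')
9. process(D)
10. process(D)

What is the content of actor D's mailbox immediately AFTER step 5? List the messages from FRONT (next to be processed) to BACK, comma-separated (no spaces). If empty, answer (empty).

After 1 (send(from=C, to=D, msg='done')): A:[] B:[] C:[] D:[done]
After 2 (send(from=D, to=B, msg='resp')): A:[] B:[resp] C:[] D:[done]
After 3 (process(B)): A:[] B:[] C:[] D:[done]
After 4 (process(C)): A:[] B:[] C:[] D:[done]
After 5 (send(from=A, to=C, msg='ack')): A:[] B:[] C:[ack] D:[done]

done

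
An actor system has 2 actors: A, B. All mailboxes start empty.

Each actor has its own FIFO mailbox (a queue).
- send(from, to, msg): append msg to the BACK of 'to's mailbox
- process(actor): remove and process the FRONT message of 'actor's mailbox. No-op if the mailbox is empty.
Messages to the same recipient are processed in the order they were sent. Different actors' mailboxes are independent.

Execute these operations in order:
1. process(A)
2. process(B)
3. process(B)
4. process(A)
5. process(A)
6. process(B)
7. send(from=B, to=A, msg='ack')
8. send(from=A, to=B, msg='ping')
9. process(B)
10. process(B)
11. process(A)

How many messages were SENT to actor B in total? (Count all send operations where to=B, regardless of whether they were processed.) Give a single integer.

After 1 (process(A)): A:[] B:[]
After 2 (process(B)): A:[] B:[]
After 3 (process(B)): A:[] B:[]
After 4 (process(A)): A:[] B:[]
After 5 (process(A)): A:[] B:[]
After 6 (process(B)): A:[] B:[]
After 7 (send(from=B, to=A, msg='ack')): A:[ack] B:[]
After 8 (send(from=A, to=B, msg='ping')): A:[ack] B:[ping]
After 9 (process(B)): A:[ack] B:[]
After 10 (process(B)): A:[ack] B:[]
After 11 (process(A)): A:[] B:[]

Answer: 1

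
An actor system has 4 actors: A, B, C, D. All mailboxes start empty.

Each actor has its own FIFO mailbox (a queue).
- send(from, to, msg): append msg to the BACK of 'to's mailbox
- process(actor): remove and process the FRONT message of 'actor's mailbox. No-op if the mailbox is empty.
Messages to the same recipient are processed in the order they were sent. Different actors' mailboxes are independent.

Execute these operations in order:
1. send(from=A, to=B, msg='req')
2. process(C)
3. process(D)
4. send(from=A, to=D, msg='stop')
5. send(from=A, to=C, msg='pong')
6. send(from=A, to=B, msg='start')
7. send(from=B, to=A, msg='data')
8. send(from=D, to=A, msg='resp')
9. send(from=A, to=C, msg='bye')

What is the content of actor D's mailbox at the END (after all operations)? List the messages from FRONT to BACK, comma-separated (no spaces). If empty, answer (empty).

Answer: stop

Derivation:
After 1 (send(from=A, to=B, msg='req')): A:[] B:[req] C:[] D:[]
After 2 (process(C)): A:[] B:[req] C:[] D:[]
After 3 (process(D)): A:[] B:[req] C:[] D:[]
After 4 (send(from=A, to=D, msg='stop')): A:[] B:[req] C:[] D:[stop]
After 5 (send(from=A, to=C, msg='pong')): A:[] B:[req] C:[pong] D:[stop]
After 6 (send(from=A, to=B, msg='start')): A:[] B:[req,start] C:[pong] D:[stop]
After 7 (send(from=B, to=A, msg='data')): A:[data] B:[req,start] C:[pong] D:[stop]
After 8 (send(from=D, to=A, msg='resp')): A:[data,resp] B:[req,start] C:[pong] D:[stop]
After 9 (send(from=A, to=C, msg='bye')): A:[data,resp] B:[req,start] C:[pong,bye] D:[stop]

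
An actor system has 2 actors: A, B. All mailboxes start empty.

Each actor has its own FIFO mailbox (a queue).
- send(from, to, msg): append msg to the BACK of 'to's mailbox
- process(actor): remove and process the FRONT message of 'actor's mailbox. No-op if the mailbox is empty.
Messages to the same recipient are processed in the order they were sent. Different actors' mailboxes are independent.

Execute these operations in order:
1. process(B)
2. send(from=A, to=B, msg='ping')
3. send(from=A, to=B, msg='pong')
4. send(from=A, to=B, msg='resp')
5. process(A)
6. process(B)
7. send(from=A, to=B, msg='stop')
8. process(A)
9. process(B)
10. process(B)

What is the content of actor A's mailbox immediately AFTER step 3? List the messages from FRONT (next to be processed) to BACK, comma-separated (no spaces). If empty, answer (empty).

After 1 (process(B)): A:[] B:[]
After 2 (send(from=A, to=B, msg='ping')): A:[] B:[ping]
After 3 (send(from=A, to=B, msg='pong')): A:[] B:[ping,pong]

(empty)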